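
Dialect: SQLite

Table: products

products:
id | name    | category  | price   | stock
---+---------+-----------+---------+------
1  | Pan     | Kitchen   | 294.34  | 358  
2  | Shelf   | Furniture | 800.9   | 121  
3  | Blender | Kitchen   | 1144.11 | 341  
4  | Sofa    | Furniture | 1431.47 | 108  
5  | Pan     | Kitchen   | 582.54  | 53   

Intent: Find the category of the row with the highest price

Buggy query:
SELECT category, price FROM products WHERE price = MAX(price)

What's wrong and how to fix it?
Bug: MAX(price) is an aggregate and cannot be used directly in WHERE

Fix: Use a subquery: WHERE price = (SELECT MAX(price) FROM products)

Corrected query:
SELECT category, price FROM products WHERE price = (SELECT MAX(price) FROM products)

Result:
category  | price  
----------+--------
Furniture | 1431.47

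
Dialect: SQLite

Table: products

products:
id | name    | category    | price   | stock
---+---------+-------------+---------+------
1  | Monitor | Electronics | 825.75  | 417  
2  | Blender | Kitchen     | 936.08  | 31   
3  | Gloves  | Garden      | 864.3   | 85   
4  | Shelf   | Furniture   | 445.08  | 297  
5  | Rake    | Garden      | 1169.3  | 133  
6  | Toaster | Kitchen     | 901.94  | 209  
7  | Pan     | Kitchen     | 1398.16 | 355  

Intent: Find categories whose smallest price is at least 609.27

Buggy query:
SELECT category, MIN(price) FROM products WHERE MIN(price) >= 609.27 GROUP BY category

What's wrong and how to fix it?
Bug: Aggregates like MIN are computed per group after WHERE runs

Fix: Replace WHERE with HAVING after the GROUP BY

Corrected query:
SELECT category, MIN(price) FROM products GROUP BY category HAVING MIN(price) >= 609.27

Result:
category    | MIN(price)
------------+-----------
Electronics | 825.75    
Garden      | 864.3     
Kitchen     | 901.94    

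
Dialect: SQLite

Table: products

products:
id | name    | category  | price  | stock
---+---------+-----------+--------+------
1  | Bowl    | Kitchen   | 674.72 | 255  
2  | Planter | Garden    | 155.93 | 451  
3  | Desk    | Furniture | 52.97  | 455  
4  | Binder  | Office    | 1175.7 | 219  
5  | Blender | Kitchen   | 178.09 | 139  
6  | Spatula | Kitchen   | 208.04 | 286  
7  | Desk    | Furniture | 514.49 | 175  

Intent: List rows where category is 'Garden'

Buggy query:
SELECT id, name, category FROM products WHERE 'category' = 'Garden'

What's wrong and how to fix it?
Bug: 'category' in single quotes is a string literal, not the column; the comparison is literal-vs-literal and never true

Fix: Reference the column as category without single quotes

Corrected query:
SELECT id, name, category FROM products WHERE category = 'Garden'

Result:
id | name    | category
---+---------+---------
2  | Planter | Garden  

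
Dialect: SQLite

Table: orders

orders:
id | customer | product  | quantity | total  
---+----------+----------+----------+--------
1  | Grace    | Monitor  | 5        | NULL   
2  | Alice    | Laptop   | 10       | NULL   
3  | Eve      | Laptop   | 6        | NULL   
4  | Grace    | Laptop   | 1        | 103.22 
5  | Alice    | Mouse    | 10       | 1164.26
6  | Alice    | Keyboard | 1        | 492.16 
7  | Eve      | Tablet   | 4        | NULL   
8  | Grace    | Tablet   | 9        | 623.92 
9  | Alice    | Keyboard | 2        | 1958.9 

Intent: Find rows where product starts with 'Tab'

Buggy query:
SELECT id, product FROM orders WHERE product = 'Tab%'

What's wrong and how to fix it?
Bug: Wildcards only work with LIKE; '=' treats '%' as a literal character

Fix: Replace '=' with LIKE so 'Tab%' is treated as a pattern

Corrected query:
SELECT id, product FROM orders WHERE product LIKE 'Tab%'

Result:
id | product
---+--------
7  | Tablet 
8  | Tablet 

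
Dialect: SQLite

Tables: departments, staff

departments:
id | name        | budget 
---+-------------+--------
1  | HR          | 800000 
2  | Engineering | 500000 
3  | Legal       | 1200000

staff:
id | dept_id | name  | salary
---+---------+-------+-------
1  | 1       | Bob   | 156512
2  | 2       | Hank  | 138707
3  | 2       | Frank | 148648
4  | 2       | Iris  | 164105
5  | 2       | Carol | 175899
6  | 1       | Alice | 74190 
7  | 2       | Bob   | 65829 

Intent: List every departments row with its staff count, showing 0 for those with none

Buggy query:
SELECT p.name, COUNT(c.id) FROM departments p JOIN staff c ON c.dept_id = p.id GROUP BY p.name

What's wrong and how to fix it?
Bug: An inner join excludes parents with zero children

Fix: Use LEFT JOIN so parents without children still appear (COUNT(c.id) gives 0)

Corrected query:
SELECT p.name, COUNT(c.id) FROM departments p LEFT JOIN staff c ON c.dept_id = p.id GROUP BY p.name

Result:
name        | COUNT(c.id)
------------+------------
Engineering | 5          
HR          | 2          
Legal       | 0          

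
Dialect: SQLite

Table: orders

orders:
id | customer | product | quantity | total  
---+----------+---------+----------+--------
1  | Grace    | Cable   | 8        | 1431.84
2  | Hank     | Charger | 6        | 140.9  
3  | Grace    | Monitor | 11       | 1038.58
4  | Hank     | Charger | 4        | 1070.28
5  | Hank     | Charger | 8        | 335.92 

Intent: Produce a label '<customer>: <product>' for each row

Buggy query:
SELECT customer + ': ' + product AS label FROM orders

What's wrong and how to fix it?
Bug: '+' is numeric addition; on text columns SQLite converts them to 0 instead of concatenating

Fix: Replace + with || to concatenate text

Corrected query:
SELECT customer || ': ' || product AS label FROM orders

Result:
label         
--------------
Grace: Cable  
Hank: Charger 
Grace: Monitor
Hank: Charger 
Hank: Charger 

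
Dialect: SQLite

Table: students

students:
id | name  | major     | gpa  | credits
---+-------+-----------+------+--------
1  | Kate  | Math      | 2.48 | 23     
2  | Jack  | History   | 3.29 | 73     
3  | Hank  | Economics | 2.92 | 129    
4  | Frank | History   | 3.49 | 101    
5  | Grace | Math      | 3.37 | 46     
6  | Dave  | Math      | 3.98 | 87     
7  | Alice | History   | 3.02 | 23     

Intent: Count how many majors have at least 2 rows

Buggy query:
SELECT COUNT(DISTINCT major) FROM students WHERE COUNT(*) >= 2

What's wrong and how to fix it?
Bug: COUNT(*) cannot appear in WHERE; the per-group count doesn't exist yet

Fix: Group first with HAVING COUNT(*) >= 2, then COUNT the resulting groups

Corrected query:
SELECT COUNT(*) FROM (SELECT major FROM students GROUP BY major HAVING COUNT(*) >= 2)

Result:
COUNT(*)
--------
2       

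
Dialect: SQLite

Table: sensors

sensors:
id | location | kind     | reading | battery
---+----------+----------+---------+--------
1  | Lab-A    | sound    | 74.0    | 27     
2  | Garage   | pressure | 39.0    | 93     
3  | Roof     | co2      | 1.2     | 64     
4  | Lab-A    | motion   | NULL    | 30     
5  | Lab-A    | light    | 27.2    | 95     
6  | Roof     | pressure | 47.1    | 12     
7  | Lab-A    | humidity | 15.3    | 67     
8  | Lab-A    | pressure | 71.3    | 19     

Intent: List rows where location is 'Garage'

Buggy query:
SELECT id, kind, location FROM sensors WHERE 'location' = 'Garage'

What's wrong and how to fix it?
Bug: 'location' in single quotes is a string literal, not the column; the comparison is literal-vs-literal and never true

Fix: Remove the quotes around the column name (or use double quotes for an identifier)

Corrected query:
SELECT id, kind, location FROM sensors WHERE location = 'Garage'

Result:
id | kind     | location
---+----------+---------
2  | pressure | Garage  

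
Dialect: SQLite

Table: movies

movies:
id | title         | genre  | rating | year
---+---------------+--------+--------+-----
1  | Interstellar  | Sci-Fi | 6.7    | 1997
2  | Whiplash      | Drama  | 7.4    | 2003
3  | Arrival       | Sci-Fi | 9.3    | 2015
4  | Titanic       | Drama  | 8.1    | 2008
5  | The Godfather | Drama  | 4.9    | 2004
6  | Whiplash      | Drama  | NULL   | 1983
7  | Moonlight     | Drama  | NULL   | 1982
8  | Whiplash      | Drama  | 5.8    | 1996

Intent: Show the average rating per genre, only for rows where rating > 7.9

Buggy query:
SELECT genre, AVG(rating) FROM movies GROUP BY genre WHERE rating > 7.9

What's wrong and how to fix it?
Bug: Row-level WHERE must come before GROUP BY in the clause order

Fix: Move the WHERE clause before GROUP BY

Corrected query:
SELECT genre, AVG(rating) FROM movies WHERE rating > 7.9 GROUP BY genre

Result:
genre  | AVG(rating)
-------+------------
Drama  | 8.1        
Sci-Fi | 9.3        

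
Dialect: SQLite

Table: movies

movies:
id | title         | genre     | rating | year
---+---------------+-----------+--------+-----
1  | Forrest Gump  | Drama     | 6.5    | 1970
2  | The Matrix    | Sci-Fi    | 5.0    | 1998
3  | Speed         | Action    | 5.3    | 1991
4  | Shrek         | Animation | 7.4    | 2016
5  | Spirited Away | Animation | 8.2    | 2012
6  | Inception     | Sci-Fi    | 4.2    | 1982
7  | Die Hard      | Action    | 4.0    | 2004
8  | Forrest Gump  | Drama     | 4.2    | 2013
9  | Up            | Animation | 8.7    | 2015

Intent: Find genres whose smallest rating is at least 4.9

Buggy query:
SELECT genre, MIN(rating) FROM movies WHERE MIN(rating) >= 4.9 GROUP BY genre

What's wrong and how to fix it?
Bug: MIN() in WHERE is a misuse of aggregate

Fix: Use HAVING for the per-group MIN condition

Corrected query:
SELECT genre, MIN(rating) FROM movies GROUP BY genre HAVING MIN(rating) >= 4.9

Result:
genre     | MIN(rating)
----------+------------
Animation | 7.4        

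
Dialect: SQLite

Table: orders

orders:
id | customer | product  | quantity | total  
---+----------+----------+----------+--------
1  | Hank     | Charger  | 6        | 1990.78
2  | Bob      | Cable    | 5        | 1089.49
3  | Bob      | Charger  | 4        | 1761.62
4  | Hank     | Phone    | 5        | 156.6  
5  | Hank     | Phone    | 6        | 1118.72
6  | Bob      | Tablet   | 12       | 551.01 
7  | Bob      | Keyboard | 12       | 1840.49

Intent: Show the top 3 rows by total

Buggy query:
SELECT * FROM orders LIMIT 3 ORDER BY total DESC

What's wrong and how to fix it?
Bug: LIMIT must come after ORDER BY

Fix: Swap the clauses: ORDER BY first, then LIMIT

Corrected query:
SELECT * FROM orders ORDER BY total DESC LIMIT 3

Result:
id | customer | product  | quantity | total  
---+----------+----------+----------+--------
1  | Hank     | Charger  | 6        | 1990.78
7  | Bob      | Keyboard | 12       | 1840.49
3  | Bob      | Charger  | 4        | 1761.62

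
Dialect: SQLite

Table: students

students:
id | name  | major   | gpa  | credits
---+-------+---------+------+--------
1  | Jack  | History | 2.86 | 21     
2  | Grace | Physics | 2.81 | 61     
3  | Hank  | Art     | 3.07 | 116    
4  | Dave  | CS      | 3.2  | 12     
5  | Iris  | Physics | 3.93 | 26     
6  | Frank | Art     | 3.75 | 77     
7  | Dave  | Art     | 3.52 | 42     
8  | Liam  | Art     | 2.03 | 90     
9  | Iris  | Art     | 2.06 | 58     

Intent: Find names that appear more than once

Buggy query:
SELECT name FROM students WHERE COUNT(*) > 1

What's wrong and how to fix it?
Bug: COUNT(*) is an aggregate and cannot be used in WHERE

Fix: GROUP BY name, then filter groups with HAVING COUNT(*) > 1

Corrected query:
SELECT name FROM students GROUP BY name HAVING COUNT(*) > 1

Result:
name
----
Dave
Iris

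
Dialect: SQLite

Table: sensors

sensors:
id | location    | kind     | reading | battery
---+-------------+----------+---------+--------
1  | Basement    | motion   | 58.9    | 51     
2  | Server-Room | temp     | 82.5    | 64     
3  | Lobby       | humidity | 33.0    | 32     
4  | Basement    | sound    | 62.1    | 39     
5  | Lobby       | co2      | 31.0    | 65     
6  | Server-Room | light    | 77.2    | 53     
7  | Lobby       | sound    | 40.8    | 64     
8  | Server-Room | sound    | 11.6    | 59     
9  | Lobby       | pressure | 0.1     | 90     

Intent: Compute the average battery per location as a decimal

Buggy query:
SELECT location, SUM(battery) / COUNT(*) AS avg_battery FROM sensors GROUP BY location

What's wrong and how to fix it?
Bug: Both operands are integers, so '/' performs integer division and truncates

Fix: Multiply by 1.0 (or CAST to REAL) to force floating-point division

Corrected query:
SELECT location, SUM(battery) * 1.0 / COUNT(*) AS avg_battery FROM sensors GROUP BY location

Result:
location    | avg_battery
------------+------------
Basement    | 45         
Lobby       | 62.75      
Server-Room | 58.666667  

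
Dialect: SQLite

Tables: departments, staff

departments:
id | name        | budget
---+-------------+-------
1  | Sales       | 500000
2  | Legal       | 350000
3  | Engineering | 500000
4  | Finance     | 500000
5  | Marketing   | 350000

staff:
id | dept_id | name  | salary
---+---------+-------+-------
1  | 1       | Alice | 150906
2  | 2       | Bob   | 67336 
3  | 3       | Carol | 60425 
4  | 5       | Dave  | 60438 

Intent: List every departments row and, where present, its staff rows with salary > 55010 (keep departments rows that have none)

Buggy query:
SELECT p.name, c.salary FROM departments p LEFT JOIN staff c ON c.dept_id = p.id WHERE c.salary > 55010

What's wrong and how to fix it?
Bug: A WHERE condition on the right-hand table after LEFT JOIN drops unmatched parents

Fix: Put 'c.salary > 55010' in the JOIN's ON clause instead of WHERE

Corrected query:
SELECT p.name, c.salary FROM departments p LEFT JOIN staff c ON c.dept_id = p.id AND c.salary > 55010

Result:
name        | salary
------------+-------
Sales       | 150906
Legal       | 67336 
Engineering | 60425 
Finance     | NULL  
Marketing   | 60438 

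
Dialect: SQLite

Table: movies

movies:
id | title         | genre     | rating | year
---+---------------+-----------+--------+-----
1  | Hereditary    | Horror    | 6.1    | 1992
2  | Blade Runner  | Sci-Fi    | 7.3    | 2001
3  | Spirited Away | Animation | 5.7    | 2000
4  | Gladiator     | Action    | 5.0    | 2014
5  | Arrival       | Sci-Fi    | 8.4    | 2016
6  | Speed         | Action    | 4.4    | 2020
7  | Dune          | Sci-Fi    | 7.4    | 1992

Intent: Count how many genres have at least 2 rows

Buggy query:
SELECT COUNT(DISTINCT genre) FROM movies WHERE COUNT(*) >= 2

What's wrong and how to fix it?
Bug: COUNT(*) cannot appear in WHERE; the per-group count doesn't exist yet

Fix: Use a subquery that GROUPs and filters with HAVING, then count its rows

Corrected query:
SELECT COUNT(*) FROM (SELECT genre FROM movies GROUP BY genre HAVING COUNT(*) >= 2)

Result:
COUNT(*)
--------
2       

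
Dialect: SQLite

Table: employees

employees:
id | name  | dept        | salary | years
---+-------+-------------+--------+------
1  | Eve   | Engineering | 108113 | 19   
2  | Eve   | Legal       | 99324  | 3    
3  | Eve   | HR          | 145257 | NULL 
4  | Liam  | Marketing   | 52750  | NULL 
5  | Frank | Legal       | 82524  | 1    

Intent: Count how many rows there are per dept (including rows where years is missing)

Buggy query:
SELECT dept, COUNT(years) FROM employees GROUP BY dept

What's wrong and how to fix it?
Bug: COUNT(years) skips NULLs, so groups with missing years are undercounted

Fix: Replace COUNT(years) with COUNT(*)

Corrected query:
SELECT dept, COUNT(*) FROM employees GROUP BY dept

Result:
dept        | COUNT(*)
------------+---------
Engineering | 1       
HR          | 1       
Legal       | 2       
Marketing   | 1       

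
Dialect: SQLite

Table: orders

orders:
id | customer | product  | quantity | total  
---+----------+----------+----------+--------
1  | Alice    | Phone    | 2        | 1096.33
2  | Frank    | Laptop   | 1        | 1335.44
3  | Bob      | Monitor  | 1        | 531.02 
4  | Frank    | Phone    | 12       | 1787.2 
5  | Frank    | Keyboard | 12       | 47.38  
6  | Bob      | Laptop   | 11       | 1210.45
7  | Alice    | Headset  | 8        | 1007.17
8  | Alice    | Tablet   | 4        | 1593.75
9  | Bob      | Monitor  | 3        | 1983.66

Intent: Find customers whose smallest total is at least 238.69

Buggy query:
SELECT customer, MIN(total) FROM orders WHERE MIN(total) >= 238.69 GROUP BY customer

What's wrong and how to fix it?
Bug: MIN() in WHERE is a misuse of aggregate

Fix: Use HAVING for the per-group MIN condition

Corrected query:
SELECT customer, MIN(total) FROM orders GROUP BY customer HAVING MIN(total) >= 238.69

Result:
customer | MIN(total)
---------+-----------
Alice    | 1007.17   
Bob      | 531.02    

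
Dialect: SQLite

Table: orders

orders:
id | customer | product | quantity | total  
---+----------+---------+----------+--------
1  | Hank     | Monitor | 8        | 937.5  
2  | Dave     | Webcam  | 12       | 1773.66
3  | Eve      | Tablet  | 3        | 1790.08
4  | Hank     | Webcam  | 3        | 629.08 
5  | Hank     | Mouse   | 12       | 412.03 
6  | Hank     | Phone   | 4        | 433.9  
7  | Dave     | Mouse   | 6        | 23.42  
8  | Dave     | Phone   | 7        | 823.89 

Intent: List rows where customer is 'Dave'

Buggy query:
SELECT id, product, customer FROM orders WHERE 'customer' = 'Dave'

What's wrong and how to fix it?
Bug: Single quotes denote string literals in SQL; the column name is being compared as a constant string

Fix: Remove the quotes around the column name (or use double quotes for an identifier)

Corrected query:
SELECT id, product, customer FROM orders WHERE customer = 'Dave'

Result:
id | product | customer
---+---------+---------
2  | Webcam  | Dave    
7  | Mouse   | Dave    
8  | Phone   | Dave    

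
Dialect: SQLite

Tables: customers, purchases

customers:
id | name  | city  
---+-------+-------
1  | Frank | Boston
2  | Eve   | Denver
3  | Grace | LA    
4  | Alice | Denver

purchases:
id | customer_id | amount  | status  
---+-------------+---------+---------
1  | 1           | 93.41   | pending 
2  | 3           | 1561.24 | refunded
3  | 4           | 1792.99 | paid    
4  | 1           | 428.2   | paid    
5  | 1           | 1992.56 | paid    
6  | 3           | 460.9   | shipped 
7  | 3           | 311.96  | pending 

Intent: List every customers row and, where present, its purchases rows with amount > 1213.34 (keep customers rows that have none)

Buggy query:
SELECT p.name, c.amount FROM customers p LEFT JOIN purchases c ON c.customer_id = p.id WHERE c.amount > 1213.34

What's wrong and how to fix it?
Bug: Filtering c.amount in WHERE discards the NULL rows produced by LEFT JOIN, turning it into an inner join

Fix: Put 'c.amount > 1213.34' in the JOIN's ON clause instead of WHERE

Corrected query:
SELECT p.name, c.amount FROM customers p LEFT JOIN purchases c ON c.customer_id = p.id AND c.amount > 1213.34

Result:
name  | amount 
------+--------
Frank | 1992.56
Eve   | NULL   
Grace | 1561.24
Alice | 1792.99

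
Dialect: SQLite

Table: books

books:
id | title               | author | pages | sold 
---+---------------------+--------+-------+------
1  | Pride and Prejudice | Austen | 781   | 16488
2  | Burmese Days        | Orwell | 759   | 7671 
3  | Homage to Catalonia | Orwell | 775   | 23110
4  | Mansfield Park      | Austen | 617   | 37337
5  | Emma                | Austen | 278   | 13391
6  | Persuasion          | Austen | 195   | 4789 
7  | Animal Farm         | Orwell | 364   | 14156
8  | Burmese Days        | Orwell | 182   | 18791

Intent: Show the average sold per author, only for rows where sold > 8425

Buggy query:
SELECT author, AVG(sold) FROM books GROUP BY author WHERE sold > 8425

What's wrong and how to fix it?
Bug: WHERE cannot follow GROUP BY

Fix: Move the WHERE clause before GROUP BY

Corrected query:
SELECT author, AVG(sold) FROM books WHERE sold > 8425 GROUP BY author

Result:
author | AVG(sold)   
-------+-------------
Austen | 22405.333333
Orwell | 18685.666667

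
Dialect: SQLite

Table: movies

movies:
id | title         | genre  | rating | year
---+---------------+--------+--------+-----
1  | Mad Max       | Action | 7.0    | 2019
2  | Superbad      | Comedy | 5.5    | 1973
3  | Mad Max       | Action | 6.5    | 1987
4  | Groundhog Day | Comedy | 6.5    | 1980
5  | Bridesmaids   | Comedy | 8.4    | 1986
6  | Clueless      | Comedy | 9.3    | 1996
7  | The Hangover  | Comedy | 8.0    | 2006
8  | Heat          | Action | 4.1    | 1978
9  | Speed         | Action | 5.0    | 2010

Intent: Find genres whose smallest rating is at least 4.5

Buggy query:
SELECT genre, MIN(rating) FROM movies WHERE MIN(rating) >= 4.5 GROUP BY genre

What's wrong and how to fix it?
Bug: Aggregates like MIN are computed per group after WHERE runs

Fix: Replace WHERE with HAVING after the GROUP BY

Corrected query:
SELECT genre, MIN(rating) FROM movies GROUP BY genre HAVING MIN(rating) >= 4.5

Result:
genre  | MIN(rating)
-------+------------
Comedy | 5.5        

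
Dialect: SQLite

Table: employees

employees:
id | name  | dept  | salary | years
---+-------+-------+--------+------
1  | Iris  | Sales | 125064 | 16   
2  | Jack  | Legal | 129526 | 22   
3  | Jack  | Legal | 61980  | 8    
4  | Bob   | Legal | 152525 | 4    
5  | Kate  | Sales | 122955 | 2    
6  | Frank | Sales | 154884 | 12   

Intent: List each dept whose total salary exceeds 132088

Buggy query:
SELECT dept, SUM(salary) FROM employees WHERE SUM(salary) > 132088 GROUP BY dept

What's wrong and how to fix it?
Bug: SUM(salary) is an aggregate, but WHERE filters rows before aggregation

Fix: Use HAVING (which filters groups after aggregation) instead of WHERE

Corrected query:
SELECT dept, SUM(salary) FROM employees GROUP BY dept HAVING SUM(salary) > 132088

Result:
dept  | SUM(salary)
------+------------
Legal | 344031     
Sales | 402903     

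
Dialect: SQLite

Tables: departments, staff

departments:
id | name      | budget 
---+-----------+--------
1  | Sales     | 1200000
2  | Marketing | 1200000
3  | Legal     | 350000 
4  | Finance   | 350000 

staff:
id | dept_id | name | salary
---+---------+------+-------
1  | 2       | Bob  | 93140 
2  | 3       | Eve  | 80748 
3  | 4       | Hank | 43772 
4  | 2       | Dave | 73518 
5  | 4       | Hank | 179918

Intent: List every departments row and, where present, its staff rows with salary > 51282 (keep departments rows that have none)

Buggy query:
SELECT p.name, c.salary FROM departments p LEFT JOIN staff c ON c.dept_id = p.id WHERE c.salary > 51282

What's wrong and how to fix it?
Bug: Filtering c.salary in WHERE discards the NULL rows produced by LEFT JOIN, turning it into an inner join

Fix: Move the right-table condition into the ON clause so unmatched parents are kept

Corrected query:
SELECT p.name, c.salary FROM departments p LEFT JOIN staff c ON c.dept_id = p.id AND c.salary > 51282

Result:
name      | salary
----------+-------
Sales     | NULL  
Marketing | 73518 
Marketing | 93140 
Legal     | 80748 
Finance   | 179918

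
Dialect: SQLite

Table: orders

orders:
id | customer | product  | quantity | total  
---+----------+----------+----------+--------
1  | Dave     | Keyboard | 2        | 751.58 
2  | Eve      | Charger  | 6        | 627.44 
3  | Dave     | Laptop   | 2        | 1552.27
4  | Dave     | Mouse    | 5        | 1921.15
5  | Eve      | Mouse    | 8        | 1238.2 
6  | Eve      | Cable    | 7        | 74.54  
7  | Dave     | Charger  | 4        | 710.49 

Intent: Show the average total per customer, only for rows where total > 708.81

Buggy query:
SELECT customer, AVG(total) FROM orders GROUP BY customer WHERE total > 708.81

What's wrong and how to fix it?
Bug: Row-level WHERE must come before GROUP BY in the clause order

Fix: Place WHERE between FROM and GROUP BY

Corrected query:
SELECT customer, AVG(total) FROM orders WHERE total > 708.81 GROUP BY customer

Result:
customer | AVG(total)
---------+-----------
Dave     | 1233.8725 
Eve      | 1238.2    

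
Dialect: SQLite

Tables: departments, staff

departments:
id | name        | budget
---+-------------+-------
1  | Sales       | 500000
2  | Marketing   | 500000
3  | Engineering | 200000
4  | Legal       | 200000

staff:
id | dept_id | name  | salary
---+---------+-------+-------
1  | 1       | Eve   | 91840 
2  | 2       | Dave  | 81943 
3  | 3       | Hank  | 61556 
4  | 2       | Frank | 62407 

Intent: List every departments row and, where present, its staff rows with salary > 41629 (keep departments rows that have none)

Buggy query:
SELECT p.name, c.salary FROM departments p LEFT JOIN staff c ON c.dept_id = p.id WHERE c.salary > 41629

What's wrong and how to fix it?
Bug: Filtering c.salary in WHERE discards the NULL rows produced by LEFT JOIN, turning it into an inner join

Fix: Move the right-table condition into the ON clause so unmatched parents are kept

Corrected query:
SELECT p.name, c.salary FROM departments p LEFT JOIN staff c ON c.dept_id = p.id AND c.salary > 41629

Result:
name        | salary
------------+-------
Sales       | 91840 
Marketing   | 62407 
Marketing   | 81943 
Engineering | 61556 
Legal       | NULL  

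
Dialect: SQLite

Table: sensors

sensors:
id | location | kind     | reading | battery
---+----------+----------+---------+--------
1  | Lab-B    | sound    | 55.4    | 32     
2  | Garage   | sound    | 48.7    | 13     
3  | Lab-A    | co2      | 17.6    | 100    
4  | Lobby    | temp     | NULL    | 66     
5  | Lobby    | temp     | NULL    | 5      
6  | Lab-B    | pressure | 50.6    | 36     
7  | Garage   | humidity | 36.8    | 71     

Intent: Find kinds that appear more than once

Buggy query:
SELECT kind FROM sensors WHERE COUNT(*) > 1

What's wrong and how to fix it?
Bug: WHERE can't reference COUNT(*); aggregates are computed after WHERE

Fix: Group first, then use HAVING for the count condition

Corrected query:
SELECT kind FROM sensors GROUP BY kind HAVING COUNT(*) > 1

Result:
kind 
-----
sound
temp 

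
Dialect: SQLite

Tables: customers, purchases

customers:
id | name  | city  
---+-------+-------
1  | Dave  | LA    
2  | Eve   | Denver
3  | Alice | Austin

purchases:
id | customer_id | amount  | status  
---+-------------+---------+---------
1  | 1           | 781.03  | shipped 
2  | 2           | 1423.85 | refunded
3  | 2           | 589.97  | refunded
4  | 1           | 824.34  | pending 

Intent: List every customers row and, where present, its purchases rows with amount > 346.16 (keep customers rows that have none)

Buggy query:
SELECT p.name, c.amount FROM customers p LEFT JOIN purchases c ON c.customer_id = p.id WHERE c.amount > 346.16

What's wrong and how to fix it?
Bug: Filtering c.amount in WHERE discards the NULL rows produced by LEFT JOIN, turning it into an inner join

Fix: Move the right-table condition into the ON clause so unmatched parents are kept

Corrected query:
SELECT p.name, c.amount FROM customers p LEFT JOIN purchases c ON c.customer_id = p.id AND c.amount > 346.16

Result:
name  | amount 
------+--------
Dave  | 781.03 
Dave  | 824.34 
Eve   | 589.97 
Eve   | 1423.85
Alice | NULL   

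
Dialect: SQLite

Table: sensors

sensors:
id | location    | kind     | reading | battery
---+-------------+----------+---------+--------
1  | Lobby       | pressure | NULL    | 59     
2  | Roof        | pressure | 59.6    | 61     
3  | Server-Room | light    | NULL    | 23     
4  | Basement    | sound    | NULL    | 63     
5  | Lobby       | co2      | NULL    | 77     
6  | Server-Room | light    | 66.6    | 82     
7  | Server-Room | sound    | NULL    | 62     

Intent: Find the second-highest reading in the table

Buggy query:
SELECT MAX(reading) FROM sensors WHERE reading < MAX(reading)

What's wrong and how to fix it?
Bug: MAX(reading) on the right of the comparison is an aggregate-in-WHERE error

Fix: Compute the overall MAX in a subquery, then take MAX of rows below it

Corrected query:
SELECT MAX(reading) FROM sensors WHERE reading < (SELECT MAX(reading) FROM sensors)

Result:
MAX(reading)
------------
59.6        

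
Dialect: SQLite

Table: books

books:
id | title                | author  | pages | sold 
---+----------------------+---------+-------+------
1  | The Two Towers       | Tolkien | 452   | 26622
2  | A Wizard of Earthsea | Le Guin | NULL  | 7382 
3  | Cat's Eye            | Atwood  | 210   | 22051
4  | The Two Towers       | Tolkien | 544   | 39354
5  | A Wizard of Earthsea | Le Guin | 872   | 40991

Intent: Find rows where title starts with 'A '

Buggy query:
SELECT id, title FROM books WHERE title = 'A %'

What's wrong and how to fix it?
Bug: '=' compares the literal string including the % character; pattern matching needs LIKE

Fix: Replace '=' with LIKE so 'A %' is treated as a pattern

Corrected query:
SELECT id, title FROM books WHERE title LIKE 'A %'

Result:
id | title               
---+---------------------
2  | A Wizard of Earthsea
5  | A Wizard of Earthsea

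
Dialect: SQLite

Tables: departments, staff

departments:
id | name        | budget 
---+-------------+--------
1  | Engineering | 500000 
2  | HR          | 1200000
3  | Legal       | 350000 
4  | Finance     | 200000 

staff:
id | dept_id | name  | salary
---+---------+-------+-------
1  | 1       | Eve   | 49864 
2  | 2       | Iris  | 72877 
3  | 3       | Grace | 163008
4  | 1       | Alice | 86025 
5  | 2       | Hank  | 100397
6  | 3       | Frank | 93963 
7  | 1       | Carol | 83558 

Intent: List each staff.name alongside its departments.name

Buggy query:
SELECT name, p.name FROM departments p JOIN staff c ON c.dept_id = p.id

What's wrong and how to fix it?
Bug: Both tables have a 'name' column; the unqualified reference is ambiguous

Fix: Qualify the column with its table alias (c.name)

Corrected query:
SELECT c.name, p.name FROM departments p JOIN staff c ON c.dept_id = p.id

Result:
name  | name       
------+------------
Eve   | Engineering
Iris  | HR         
Grace | Legal      
Alice | Engineering
Hank  | HR         
Frank | Legal      
Carol | Engineering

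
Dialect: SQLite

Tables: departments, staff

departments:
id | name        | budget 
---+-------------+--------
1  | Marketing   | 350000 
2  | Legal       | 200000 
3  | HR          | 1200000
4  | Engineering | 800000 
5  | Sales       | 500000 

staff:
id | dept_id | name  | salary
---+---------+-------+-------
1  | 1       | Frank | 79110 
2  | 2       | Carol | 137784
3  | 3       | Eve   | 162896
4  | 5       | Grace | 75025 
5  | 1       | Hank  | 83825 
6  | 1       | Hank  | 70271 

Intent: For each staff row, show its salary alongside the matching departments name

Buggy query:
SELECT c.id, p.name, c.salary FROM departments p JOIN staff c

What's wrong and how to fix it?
Bug: JOIN with no ON clause produces a cartesian product; every staff row pairs with every departments row

Fix: Specify the join condition linking the foreign key to the parent id

Corrected query:
SELECT c.id, p.name, c.salary FROM departments p JOIN staff c ON c.dept_id = p.id

Result:
id | name      | salary
---+-----------+-------
1  | Marketing | 79110 
2  | Legal     | 137784
3  | HR        | 162896
4  | Sales     | 75025 
5  | Marketing | 83825 
6  | Marketing | 70271 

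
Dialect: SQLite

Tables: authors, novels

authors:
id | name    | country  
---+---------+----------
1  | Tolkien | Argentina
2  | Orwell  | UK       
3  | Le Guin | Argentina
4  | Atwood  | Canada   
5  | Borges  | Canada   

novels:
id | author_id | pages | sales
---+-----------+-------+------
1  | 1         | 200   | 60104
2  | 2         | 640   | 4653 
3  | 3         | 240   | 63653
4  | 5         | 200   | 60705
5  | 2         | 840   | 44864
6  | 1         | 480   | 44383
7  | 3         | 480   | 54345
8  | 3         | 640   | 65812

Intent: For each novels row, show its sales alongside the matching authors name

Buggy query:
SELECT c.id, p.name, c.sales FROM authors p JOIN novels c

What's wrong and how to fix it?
Bug: Missing join condition: each novels row is matched to all authors rows instead of just its own

Fix: Add ON c.author_id = p.id to the JOIN

Corrected query:
SELECT c.id, p.name, c.sales FROM authors p JOIN novels c ON c.author_id = p.id

Result:
id | name    | sales
---+---------+------
1  | Tolkien | 60104
2  | Orwell  | 4653 
3  | Le Guin | 63653
4  | Borges  | 60705
5  | Orwell  | 44864
6  | Tolkien | 44383
7  | Le Guin | 54345
8  | Le Guin | 65812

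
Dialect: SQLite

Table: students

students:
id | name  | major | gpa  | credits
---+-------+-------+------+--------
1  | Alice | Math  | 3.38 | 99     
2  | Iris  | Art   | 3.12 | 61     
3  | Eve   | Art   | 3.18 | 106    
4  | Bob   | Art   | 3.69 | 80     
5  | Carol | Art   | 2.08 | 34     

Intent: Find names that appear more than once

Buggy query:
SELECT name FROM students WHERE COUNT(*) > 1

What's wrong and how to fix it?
Bug: COUNT(*) is an aggregate and cannot be used in WHERE

Fix: Group first, then use HAVING for the count condition

Corrected query:
SELECT name FROM students GROUP BY name HAVING COUNT(*) > 1

Result:
(no rows)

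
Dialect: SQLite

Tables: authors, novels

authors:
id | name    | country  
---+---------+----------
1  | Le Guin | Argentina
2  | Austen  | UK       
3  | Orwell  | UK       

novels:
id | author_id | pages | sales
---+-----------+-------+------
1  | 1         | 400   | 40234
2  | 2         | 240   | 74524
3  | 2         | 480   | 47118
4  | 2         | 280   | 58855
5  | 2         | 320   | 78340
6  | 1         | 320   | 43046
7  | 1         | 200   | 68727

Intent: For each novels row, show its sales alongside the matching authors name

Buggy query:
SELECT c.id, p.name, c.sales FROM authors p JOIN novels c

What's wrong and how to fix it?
Bug: JOIN with no ON clause produces a cartesian product; every novels row pairs with every authors row

Fix: Add ON c.author_id = p.id to the JOIN

Corrected query:
SELECT c.id, p.name, c.sales FROM authors p JOIN novels c ON c.author_id = p.id

Result:
id | name    | sales
---+---------+------
1  | Le Guin | 40234
2  | Austen  | 74524
3  | Austen  | 47118
4  | Austen  | 58855
5  | Austen  | 78340
6  | Le Guin | 43046
7  | Le Guin | 68727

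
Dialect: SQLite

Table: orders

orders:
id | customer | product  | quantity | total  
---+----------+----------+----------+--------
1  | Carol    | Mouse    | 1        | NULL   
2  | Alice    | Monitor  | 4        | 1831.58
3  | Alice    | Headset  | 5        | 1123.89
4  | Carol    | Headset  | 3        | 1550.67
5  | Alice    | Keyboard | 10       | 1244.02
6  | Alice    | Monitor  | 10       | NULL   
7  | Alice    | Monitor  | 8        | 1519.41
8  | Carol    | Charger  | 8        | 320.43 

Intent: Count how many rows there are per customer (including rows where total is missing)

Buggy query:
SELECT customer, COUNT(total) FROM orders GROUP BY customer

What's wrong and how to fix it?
Bug: COUNT(column) counts non-NULL values only; rows with NULL total aren't counted

Fix: Replace COUNT(total) with COUNT(*)

Corrected query:
SELECT customer, COUNT(*) FROM orders GROUP BY customer

Result:
customer | COUNT(*)
---------+---------
Alice    | 5       
Carol    | 3       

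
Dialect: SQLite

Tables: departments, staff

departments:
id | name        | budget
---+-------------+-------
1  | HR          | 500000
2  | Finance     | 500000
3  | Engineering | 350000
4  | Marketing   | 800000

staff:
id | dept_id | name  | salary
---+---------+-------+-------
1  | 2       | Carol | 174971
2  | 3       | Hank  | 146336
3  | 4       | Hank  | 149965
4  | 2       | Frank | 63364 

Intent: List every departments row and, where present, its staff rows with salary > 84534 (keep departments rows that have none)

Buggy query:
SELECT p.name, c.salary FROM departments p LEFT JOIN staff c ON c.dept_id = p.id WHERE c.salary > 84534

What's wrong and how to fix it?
Bug: A WHERE condition on the right-hand table after LEFT JOIN drops unmatched parents

Fix: Put 'c.salary > 84534' in the JOIN's ON clause instead of WHERE

Corrected query:
SELECT p.name, c.salary FROM departments p LEFT JOIN staff c ON c.dept_id = p.id AND c.salary > 84534

Result:
name        | salary
------------+-------
HR          | NULL  
Finance     | 174971
Engineering | 146336
Marketing   | 149965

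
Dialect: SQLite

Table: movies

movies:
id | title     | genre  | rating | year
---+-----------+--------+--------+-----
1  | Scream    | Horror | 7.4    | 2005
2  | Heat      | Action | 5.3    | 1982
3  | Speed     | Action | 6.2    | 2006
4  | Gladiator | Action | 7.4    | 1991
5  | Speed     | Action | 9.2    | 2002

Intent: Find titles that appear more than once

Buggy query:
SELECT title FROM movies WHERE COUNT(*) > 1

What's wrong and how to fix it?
Bug: WHERE can't reference COUNT(*); aggregates are computed after WHERE

Fix: GROUP BY title, then filter groups with HAVING COUNT(*) > 1

Corrected query:
SELECT title FROM movies GROUP BY title HAVING COUNT(*) > 1

Result:
title
-----
Speed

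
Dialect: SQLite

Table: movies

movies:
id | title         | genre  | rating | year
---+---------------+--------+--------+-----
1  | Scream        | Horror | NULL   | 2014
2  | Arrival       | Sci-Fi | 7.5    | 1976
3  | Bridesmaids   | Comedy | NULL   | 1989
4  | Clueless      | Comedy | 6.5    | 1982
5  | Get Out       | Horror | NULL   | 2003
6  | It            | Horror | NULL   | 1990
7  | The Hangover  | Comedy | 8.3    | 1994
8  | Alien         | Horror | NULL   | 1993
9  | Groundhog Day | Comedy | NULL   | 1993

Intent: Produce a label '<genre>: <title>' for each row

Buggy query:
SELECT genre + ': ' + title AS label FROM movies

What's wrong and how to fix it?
Bug: '+' is numeric addition; on text columns SQLite converts them to 0 instead of concatenating

Fix: Replace + with || to concatenate text

Corrected query:
SELECT genre || ': ' || title AS label FROM movies

Result:
label                
---------------------
Horror: Scream       
Sci-Fi: Arrival      
Comedy: Bridesmaids  
Comedy: Clueless     
Horror: Get Out      
Horror: It           
Comedy: The Hangover 
Horror: Alien        
Comedy: Groundhog Day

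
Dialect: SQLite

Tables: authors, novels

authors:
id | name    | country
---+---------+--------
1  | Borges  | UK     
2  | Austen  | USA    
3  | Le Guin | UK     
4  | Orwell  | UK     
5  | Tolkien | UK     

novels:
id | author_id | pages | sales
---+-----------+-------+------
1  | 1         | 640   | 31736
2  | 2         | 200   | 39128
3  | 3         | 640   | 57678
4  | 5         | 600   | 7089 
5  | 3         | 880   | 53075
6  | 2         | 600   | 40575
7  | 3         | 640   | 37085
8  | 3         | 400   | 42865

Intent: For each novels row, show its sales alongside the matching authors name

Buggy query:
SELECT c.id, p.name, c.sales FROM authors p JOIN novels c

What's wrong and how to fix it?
Bug: Missing join condition: each novels row is matched to all authors rows instead of just its own

Fix: Specify the join condition linking the foreign key to the parent id

Corrected query:
SELECT c.id, p.name, c.sales FROM authors p JOIN novels c ON c.author_id = p.id

Result:
id | name    | sales
---+---------+------
1  | Borges  | 31736
2  | Austen  | 39128
3  | Le Guin | 57678
4  | Tolkien | 7089 
5  | Le Guin | 53075
6  | Austen  | 40575
7  | Le Guin | 37085
8  | Le Guin | 42865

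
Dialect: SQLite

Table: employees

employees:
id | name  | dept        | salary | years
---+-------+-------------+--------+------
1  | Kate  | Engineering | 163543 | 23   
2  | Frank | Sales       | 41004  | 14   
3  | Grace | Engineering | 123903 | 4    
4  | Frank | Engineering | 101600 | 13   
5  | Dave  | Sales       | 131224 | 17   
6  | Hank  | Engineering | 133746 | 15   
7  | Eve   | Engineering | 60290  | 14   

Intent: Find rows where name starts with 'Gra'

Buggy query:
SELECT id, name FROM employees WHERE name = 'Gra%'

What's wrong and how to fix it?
Bug: '=' compares the literal string including the % character; pattern matching needs LIKE

Fix: Use LIKE for wildcard pattern matching

Corrected query:
SELECT id, name FROM employees WHERE name LIKE 'Gra%'

Result:
id | name 
---+------
3  | Grace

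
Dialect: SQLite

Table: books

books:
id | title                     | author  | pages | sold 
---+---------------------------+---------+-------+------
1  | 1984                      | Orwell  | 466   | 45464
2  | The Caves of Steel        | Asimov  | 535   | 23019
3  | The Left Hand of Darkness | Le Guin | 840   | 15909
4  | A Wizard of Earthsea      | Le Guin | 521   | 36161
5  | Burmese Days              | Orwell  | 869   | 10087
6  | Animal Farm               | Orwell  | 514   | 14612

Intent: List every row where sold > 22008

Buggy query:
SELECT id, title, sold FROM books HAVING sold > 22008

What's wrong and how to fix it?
Bug: HAVING filters the output of aggregation, but this query has no GROUP BY and no aggregate functions, so SQLite rejects it (HAVING clause on a non-aggregate query); the condition here is per row

Fix: Use WHERE for row-level filtering

Corrected query:
SELECT id, title, sold FROM books WHERE sold > 22008

Result:
id | title                | sold 
---+----------------------+------
1  | 1984                 | 45464
2  | The Caves of Steel   | 23019
4  | A Wizard of Earthsea | 36161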